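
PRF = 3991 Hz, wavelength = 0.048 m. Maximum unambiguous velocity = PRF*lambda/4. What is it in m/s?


V_ua = 3991 * 0.048 / 4 = 47.9 m/s

47.9 m/s


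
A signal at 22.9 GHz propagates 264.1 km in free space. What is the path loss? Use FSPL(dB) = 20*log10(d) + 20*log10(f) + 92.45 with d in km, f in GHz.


20*log10(264.1) = 48.44
20*log10(22.9) = 27.2
FSPL = 168.1 dB

168.1 dB


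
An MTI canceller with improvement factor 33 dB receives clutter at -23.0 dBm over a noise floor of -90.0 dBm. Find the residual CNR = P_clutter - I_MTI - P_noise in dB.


CNR = -23.0 - 33 - (-90.0) = 34.0 dB

34.0 dB


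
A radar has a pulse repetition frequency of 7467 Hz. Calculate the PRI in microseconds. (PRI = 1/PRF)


PRI = 1/7467 = 0.0001339226 s = 133.9 us

133.9 us


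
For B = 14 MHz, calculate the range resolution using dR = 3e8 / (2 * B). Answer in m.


dR = 3e8 / (2 * 14000000.0) = 10.71 m

10.71 m


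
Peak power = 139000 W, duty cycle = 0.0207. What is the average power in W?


P_avg = 139000 * 0.0207 = 2877.3 W

2877.3 W


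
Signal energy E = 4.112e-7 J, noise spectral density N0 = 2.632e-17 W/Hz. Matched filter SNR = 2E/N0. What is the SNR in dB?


SNR_lin = 2 * 4.112e-7 / 2.632e-17 = 3.125e10
SNR_dB = 10*log10(3.125e10) = 104.9 dB

104.9 dB


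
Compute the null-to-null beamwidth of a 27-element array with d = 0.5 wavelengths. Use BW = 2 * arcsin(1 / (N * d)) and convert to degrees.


1/(N*d) = 1/(27*0.5) = 0.074074
BW = 2*arcsin(0.074074) = 8.5 degrees

8.5 degrees


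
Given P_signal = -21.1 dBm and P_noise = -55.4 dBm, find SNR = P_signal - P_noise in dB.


SNR = -21.1 - (-55.4) = 34.3 dB

34.3 dB


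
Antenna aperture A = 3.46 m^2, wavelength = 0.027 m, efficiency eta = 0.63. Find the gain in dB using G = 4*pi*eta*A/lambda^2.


G_linear = 4*pi*0.63*3.46/0.027^2 = 37575.0
G_dB = 10*log10(37575.0) = 45.7 dB

45.7 dB


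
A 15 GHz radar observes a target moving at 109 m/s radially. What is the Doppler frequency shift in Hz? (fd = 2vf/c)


fd = 2 * 109 * 15000000000.0 / 3e8 = 10900.0 Hz

10900.0 Hz


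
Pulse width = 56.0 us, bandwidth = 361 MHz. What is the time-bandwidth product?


TBP = 56.0 * 361 = 20216.0

20216.0


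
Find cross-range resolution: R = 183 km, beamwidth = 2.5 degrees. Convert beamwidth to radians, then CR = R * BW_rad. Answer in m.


BW_rad = 0.043633231
CR = 183000 * 0.043633231 = 7984.9 m

7984.9 m


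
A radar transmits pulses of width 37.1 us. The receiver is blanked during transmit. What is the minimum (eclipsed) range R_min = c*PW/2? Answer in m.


R_min = 3e8 * 37.1e-6 / 2 = 5565.0 m

5565.0 m


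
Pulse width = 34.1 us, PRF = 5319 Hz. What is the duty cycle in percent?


DC = 34.1e-6 * 5319 * 100 = 18.14%

18.14%


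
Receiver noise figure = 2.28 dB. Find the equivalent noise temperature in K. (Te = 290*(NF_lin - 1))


NF_lin = 10^(2.28/10) = 1.690441
Te = 290 * (1.690441 - 1) = 200.2 K

200.2 K


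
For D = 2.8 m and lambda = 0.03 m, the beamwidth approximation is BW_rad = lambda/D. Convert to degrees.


BW_rad = 0.03 / 2.8 = 0.010714
BW_deg = 0.61 degrees

0.61 degrees


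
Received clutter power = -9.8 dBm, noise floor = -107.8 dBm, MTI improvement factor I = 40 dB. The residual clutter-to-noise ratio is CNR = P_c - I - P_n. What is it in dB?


CNR = -9.8 - 40 - (-107.8) = 58.0 dB

58.0 dB


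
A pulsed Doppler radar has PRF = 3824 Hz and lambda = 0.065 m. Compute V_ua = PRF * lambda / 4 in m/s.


V_ua = 3824 * 0.065 / 4 = 62.1 m/s

62.1 m/s


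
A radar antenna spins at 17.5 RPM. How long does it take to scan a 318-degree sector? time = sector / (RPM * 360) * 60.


t = 318 / (17.5 * 360) * 60 = 3.03 s

3.03 s


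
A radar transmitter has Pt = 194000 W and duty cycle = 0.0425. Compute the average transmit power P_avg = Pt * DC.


P_avg = 194000 * 0.0425 = 8245.0 W

8245.0 W


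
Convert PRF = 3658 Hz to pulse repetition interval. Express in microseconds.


PRI = 1/3658 = 0.0002733734 s = 273.4 us

273.4 us


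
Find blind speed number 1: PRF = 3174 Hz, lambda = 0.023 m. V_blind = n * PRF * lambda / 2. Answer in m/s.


V_blind = 1 * 3174 * 0.023 / 2 = 36.5 m/s

36.5 m/s


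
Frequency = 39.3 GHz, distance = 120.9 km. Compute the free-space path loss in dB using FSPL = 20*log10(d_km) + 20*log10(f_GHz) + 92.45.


20*log10(120.9) = 41.65
20*log10(39.3) = 31.89
FSPL = 166.0 dB

166.0 dB


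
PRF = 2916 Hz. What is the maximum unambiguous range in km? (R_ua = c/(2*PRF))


R_ua = 3e8 / (2 * 2916) = 51440.3 m = 51.4 km

51.4 km


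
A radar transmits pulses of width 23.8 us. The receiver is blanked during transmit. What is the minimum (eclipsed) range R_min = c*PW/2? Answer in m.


R_min = 3e8 * 23.8e-6 / 2 = 3570.0 m

3570.0 m


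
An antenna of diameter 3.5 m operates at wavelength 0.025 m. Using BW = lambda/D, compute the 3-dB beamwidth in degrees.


BW_rad = 0.025 / 3.5 = 0.007143
BW_deg = 0.41 degrees

0.41 degrees


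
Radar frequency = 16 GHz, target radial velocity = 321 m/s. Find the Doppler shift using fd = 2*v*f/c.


fd = 2 * 321 * 16000000000.0 / 3e8 = 34240.0 Hz

34240.0 Hz


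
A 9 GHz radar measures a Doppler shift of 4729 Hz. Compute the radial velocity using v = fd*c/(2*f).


v = 4729 * 3e8 / (2 * 9000000000.0) = 78.8 m/s

78.8 m/s


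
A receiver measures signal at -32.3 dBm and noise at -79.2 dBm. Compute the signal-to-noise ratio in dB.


SNR = -32.3 - (-79.2) = 46.9 dB

46.9 dB


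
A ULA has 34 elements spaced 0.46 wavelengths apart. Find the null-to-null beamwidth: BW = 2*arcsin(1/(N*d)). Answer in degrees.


1/(N*d) = 1/(34*0.46) = 0.063939
BW = 2*arcsin(0.063939) = 7.3 degrees

7.3 degrees


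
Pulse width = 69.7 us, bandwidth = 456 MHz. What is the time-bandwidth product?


TBP = 69.7 * 456 = 31783.2

31783.2


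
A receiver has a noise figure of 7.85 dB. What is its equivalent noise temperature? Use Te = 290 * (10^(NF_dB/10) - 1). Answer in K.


NF_lin = 10^(7.85/10) = 6.095369
Te = 290 * (6.095369 - 1) = 1477.7 K

1477.7 K


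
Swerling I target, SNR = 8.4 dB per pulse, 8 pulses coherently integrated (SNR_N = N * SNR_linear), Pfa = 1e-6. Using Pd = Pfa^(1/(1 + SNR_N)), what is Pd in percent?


SNR_lin = 10^(8.4/10) = 6.91831
SNR_N = 8 * 6.91831 = 55.34648
1/(1 + SNR_N) = 1/56.34648 = 0.0177473
Pd = (1e-6)^0.0177473 = 0.78256
Pd = 78.3%

78.3%


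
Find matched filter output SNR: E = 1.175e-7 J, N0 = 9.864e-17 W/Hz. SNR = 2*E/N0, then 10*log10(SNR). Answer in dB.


SNR_lin = 2 * 1.175e-7 / 9.864e-17 = 2.382e9
SNR_dB = 10*log10(2.382e9) = 93.8 dB

93.8 dB


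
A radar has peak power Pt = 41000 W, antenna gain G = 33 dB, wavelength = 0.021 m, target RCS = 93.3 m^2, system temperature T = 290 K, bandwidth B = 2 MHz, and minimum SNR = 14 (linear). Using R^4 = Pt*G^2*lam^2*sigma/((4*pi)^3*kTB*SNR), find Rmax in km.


G_lin = 10^(33/10) = 1995.262315
R^4 = 41000 * 1995.262315^2 * 0.021^2 * 93.3 / ((4*pi)^3 * 1.38e-23 * 290 * 2000000.0 * 14)
R^4 = 3.02023e19 m^4
R_max = (3.02023e19)^(1/4) = 74132.7 m = 74.1 km

74.1 km


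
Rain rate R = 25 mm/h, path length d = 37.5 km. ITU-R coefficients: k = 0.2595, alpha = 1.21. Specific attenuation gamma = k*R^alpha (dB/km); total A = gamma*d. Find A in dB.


gamma = 0.2595 * 25^1.21 = 12.753952 dB/km
A = 12.753952 * 37.5 = 478.27 dB

478.27 dB


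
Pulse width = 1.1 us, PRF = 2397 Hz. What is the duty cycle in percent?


DC = 1.1e-6 * 2397 * 100 = 0.26%

0.26%


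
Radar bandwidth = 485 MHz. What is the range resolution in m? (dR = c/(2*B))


dR = 3e8 / (2 * 485000000.0) = 0.31 m

0.31 m


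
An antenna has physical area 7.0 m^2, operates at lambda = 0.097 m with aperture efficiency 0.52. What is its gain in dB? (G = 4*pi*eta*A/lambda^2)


G_linear = 4*pi*0.52*7.0/0.097^2 = 4861.47
G_dB = 10*log10(4861.47) = 36.9 dB

36.9 dB


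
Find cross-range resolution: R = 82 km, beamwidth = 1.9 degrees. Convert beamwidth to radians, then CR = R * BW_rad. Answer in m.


BW_rad = 0.033161256
CR = 82000 * 0.033161256 = 2719.2 m

2719.2 m


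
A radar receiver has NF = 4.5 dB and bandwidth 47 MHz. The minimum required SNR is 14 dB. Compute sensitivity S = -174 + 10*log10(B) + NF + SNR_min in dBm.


10*log10(47000000.0) = 76.72
S = -174 + 76.72 + 4.5 + 14 = -78.8 dBm

-78.8 dBm


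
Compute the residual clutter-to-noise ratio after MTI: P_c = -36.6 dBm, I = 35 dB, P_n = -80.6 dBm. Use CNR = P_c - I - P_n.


CNR = -36.6 - 35 - (-80.6) = 9.0 dB

9.0 dB


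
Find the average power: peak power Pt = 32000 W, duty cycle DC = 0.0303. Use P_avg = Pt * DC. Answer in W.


P_avg = 32000 * 0.0303 = 969.6 W

969.6 W


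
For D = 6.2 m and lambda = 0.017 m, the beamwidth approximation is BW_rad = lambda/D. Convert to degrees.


BW_rad = 0.017 / 6.2 = 0.002742
BW_deg = 0.16 degrees

0.16 degrees


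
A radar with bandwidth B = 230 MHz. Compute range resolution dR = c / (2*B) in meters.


dR = 3e8 / (2 * 230000000.0) = 0.65 m

0.65 m


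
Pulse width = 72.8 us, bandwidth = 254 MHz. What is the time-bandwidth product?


TBP = 72.8 * 254 = 18491.2

18491.2


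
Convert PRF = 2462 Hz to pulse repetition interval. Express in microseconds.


PRI = 1/2462 = 0.0004061738 s = 406.2 us

406.2 us


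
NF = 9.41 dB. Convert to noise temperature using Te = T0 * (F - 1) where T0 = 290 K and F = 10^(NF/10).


NF_lin = 10^(9.41/10) = 8.729714
Te = 290 * (8.729714 - 1) = 2241.6 K

2241.6 K


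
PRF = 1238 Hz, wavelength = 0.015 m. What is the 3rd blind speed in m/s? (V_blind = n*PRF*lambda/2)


V_blind = 3 * 1238 * 0.015 / 2 = 27.9 m/s

27.9 m/s


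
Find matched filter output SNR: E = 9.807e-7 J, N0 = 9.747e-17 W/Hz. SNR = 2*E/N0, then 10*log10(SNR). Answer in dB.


SNR_lin = 2 * 9.807e-7 / 9.747e-17 = 2.012e10
SNR_dB = 10*log10(2.012e10) = 103.0 dB

103.0 dB


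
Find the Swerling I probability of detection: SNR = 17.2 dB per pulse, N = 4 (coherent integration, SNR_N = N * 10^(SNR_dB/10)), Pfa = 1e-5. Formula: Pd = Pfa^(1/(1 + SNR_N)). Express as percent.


SNR_lin = 10^(17.2/10) = 52.48075
SNR_N = 4 * 52.48075 = 209.923
1/(1 + SNR_N) = 1/210.923 = 0.0047411
Pd = (1e-5)^0.0047411 = 0.94688
Pd = 94.7%

94.7%


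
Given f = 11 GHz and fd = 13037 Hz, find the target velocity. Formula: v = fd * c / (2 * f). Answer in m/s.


v = 13037 * 3e8 / (2 * 11000000000.0) = 177.8 m/s

177.8 m/s


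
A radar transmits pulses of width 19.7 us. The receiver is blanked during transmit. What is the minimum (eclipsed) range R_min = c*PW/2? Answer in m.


R_min = 3e8 * 19.7e-6 / 2 = 2955.0 m

2955.0 m


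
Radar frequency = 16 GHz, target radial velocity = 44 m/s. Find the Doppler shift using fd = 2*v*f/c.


fd = 2 * 44 * 16000000000.0 / 3e8 = 4693.3 Hz

4693.3 Hz


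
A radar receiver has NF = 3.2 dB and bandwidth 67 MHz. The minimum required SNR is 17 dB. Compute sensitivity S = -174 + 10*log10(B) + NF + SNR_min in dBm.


10*log10(67000000.0) = 78.26
S = -174 + 78.26 + 3.2 + 17 = -75.5 dBm

-75.5 dBm


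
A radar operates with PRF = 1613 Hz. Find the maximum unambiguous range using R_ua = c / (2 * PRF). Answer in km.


R_ua = 3e8 / (2 * 1613) = 92994.4 m = 93.0 km

93.0 km


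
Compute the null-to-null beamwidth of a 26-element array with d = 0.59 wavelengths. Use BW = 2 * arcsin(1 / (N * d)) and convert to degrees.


1/(N*d) = 1/(26*0.59) = 0.065189
BW = 2*arcsin(0.065189) = 7.5 degrees

7.5 degrees


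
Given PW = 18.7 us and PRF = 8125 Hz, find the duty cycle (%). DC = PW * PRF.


DC = 18.7e-6 * 8125 * 100 = 15.19%

15.19%


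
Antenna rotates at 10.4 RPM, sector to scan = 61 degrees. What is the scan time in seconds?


t = 61 / (10.4 * 360) * 60 = 0.98 s

0.98 s


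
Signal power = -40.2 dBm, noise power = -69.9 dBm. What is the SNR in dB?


SNR = -40.2 - (-69.9) = 29.7 dB

29.7 dB


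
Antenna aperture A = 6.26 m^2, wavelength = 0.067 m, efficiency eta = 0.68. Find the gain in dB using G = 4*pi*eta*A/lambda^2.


G_linear = 4*pi*0.68*6.26/0.067^2 = 11916.36
G_dB = 10*log10(11916.36) = 40.8 dB

40.8 dB


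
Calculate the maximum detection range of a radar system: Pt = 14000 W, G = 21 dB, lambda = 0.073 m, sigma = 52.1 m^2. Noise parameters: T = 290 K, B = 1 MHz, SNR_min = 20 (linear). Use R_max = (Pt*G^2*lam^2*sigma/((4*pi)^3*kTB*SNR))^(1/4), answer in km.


G_lin = 10^(21/10) = 125.892541
R^4 = 14000 * 125.892541^2 * 0.073^2 * 52.1 / ((4*pi)^3 * 1.38e-23 * 290 * 1000000.0 * 20)
R^4 = 3.8786e17 m^4
R_max = (3.8786e17)^(1/4) = 24955.6 m = 25.0 km

25.0 km


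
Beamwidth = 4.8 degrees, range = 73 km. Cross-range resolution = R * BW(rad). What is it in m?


BW_rad = 0.083775804
CR = 73000 * 0.083775804 = 6115.6 m

6115.6 m


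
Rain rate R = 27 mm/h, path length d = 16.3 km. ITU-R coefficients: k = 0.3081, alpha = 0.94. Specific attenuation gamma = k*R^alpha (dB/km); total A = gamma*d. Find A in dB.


gamma = 0.3081 * 27^0.94 = 6.826116 dB/km
A = 6.826116 * 16.3 = 111.27 dB

111.27 dB


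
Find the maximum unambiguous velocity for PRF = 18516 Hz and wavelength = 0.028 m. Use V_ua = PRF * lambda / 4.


V_ua = 18516 * 0.028 / 4 = 129.6 m/s

129.6 m/s


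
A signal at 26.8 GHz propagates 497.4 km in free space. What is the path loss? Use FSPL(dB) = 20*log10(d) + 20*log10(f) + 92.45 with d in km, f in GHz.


20*log10(497.4) = 53.93
20*log10(26.8) = 28.56
FSPL = 174.9 dB

174.9 dB


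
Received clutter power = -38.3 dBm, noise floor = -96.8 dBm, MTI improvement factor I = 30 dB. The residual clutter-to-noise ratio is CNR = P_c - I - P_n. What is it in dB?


CNR = -38.3 - 30 - (-96.8) = 28.5 dB

28.5 dB


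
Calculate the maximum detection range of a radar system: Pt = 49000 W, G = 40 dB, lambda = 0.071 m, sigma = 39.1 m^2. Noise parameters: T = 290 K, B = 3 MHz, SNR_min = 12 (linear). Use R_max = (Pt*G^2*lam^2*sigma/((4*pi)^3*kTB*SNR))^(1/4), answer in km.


G_lin = 10^(40/10) = 10000.0
R^4 = 49000 * 10000.0^2 * 0.071^2 * 39.1 / ((4*pi)^3 * 1.38e-23 * 290 * 3000000.0 * 12)
R^4 = 3.37816e21 m^4
R_max = (3.37816e21)^(1/4) = 241084.9 m = 241.1 km

241.1 km


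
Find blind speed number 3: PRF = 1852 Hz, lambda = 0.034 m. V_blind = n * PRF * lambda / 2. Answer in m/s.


V_blind = 3 * 1852 * 0.034 / 2 = 94.5 m/s

94.5 m/s


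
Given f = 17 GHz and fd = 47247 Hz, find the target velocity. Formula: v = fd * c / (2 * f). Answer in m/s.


v = 47247 * 3e8 / (2 * 17000000000.0) = 416.9 m/s

416.9 m/s


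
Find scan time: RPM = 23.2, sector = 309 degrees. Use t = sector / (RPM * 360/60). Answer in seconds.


t = 309 / (23.2 * 360) * 60 = 2.22 s

2.22 s


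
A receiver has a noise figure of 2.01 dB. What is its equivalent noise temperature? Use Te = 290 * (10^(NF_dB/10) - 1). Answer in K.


NF_lin = 10^(2.01/10) = 1.588547
Te = 290 * (1.588547 - 1) = 170.7 K

170.7 K


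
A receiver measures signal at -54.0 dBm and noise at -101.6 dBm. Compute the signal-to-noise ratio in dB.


SNR = -54.0 - (-101.6) = 47.6 dB

47.6 dB


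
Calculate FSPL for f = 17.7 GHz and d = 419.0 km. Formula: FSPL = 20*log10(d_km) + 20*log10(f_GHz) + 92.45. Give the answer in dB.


20*log10(419.0) = 52.44
20*log10(17.7) = 24.96
FSPL = 169.9 dB

169.9 dB


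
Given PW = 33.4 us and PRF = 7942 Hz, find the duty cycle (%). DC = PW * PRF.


DC = 33.4e-6 * 7942 * 100 = 26.53%

26.53%


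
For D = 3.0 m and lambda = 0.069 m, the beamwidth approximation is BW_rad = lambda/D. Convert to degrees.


BW_rad = 0.069 / 3.0 = 0.023
BW_deg = 1.32 degrees

1.32 degrees


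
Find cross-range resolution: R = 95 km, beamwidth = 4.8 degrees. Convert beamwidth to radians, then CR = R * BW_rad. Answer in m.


BW_rad = 0.083775804
CR = 95000 * 0.083775804 = 7958.7 m

7958.7 m


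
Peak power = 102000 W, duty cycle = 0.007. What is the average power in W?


P_avg = 102000 * 0.007 = 714.0 W

714.0 W


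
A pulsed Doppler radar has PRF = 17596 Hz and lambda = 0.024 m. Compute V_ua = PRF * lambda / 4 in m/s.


V_ua = 17596 * 0.024 / 4 = 105.6 m/s

105.6 m/s


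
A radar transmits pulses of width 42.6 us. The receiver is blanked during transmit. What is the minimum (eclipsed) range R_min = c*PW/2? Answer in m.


R_min = 3e8 * 42.6e-6 / 2 = 6390.0 m

6390.0 m


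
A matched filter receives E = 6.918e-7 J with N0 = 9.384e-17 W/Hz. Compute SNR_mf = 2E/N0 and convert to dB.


SNR_lin = 2 * 6.918e-7 / 9.384e-17 = 1.474e10
SNR_dB = 10*log10(1.474e10) = 101.7 dB

101.7 dB


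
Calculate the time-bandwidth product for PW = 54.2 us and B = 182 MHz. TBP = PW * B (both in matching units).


TBP = 54.2 * 182 = 9864.4

9864.4


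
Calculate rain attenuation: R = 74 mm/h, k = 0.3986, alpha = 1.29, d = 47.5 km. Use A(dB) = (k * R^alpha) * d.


gamma = 0.3986 * 74^1.29 = 102.765233 dB/km
A = 102.765233 * 47.5 = 4881.35 dB

4881.35 dB


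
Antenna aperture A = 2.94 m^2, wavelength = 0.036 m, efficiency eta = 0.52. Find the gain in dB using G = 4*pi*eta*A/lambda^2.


G_linear = 4*pi*0.52*2.94/0.036^2 = 14823.66
G_dB = 10*log10(14823.66) = 41.7 dB

41.7 dB


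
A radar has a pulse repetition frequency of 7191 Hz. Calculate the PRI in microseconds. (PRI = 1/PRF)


PRI = 1/7191 = 0.0001390627 s = 139.1 us

139.1 us


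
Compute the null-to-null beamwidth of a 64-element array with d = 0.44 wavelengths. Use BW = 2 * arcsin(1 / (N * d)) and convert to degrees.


1/(N*d) = 1/(64*0.44) = 0.035511
BW = 2*arcsin(0.035511) = 4.1 degrees

4.1 degrees


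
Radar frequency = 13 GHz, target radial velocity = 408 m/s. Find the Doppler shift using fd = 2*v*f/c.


fd = 2 * 408 * 13000000000.0 / 3e8 = 35360.0 Hz

35360.0 Hz


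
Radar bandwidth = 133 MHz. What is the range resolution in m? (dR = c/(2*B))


dR = 3e8 / (2 * 133000000.0) = 1.13 m

1.13 m


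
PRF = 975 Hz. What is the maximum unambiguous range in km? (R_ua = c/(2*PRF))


R_ua = 3e8 / (2 * 975) = 153846.2 m = 153.8 km

153.8 km


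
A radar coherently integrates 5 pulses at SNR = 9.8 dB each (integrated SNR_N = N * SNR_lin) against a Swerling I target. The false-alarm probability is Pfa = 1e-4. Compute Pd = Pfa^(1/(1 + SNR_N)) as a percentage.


SNR_lin = 10^(9.8/10) = 9.54993
SNR_N = 5 * 9.54993 = 47.74965
1/(1 + SNR_N) = 1/48.74965 = 0.020513
Pd = (1e-4)^0.020513 = 0.82784
Pd = 82.8%

82.8%


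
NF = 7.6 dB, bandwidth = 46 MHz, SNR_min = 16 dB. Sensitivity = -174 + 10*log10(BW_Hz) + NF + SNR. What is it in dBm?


10*log10(46000000.0) = 76.63
S = -174 + 76.63 + 7.6 + 16 = -73.8 dBm

-73.8 dBm


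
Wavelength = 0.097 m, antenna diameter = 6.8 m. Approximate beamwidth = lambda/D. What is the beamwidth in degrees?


BW_rad = 0.097 / 6.8 = 0.014265
BW_deg = 0.82 degrees

0.82 degrees


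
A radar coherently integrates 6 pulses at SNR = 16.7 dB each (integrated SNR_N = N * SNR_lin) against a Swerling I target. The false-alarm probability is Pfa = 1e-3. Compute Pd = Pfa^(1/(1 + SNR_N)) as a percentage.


SNR_lin = 10^(16.7/10) = 46.77351
SNR_N = 6 * 46.77351 = 280.64106
1/(1 + SNR_N) = 1/281.64106 = 0.0035506
Pd = (1e-3)^0.0035506 = 0.97577
Pd = 97.6%

97.6%


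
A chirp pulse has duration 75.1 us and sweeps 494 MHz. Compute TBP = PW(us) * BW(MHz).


TBP = 75.1 * 494 = 37099.4

37099.4


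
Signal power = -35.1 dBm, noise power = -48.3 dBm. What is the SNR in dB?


SNR = -35.1 - (-48.3) = 13.2 dB

13.2 dB


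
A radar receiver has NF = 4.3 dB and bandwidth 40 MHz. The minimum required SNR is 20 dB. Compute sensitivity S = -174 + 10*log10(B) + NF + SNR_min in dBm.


10*log10(40000000.0) = 76.02
S = -174 + 76.02 + 4.3 + 20 = -73.7 dBm

-73.7 dBm


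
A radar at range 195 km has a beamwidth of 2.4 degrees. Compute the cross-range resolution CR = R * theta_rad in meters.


BW_rad = 0.041887902
CR = 195000 * 0.041887902 = 8168.1 m

8168.1 m


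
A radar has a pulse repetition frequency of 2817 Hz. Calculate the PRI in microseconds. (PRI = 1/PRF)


PRI = 1/2817 = 0.0003549876 s = 355.0 us

355.0 us


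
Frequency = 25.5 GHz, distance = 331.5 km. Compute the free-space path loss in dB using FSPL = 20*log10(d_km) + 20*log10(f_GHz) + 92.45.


20*log10(331.5) = 50.41
20*log10(25.5) = 28.13
FSPL = 171.0 dB

171.0 dB


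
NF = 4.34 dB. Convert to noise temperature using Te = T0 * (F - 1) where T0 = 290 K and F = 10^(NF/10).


NF_lin = 10^(4.34/10) = 2.716439
Te = 290 * (2.716439 - 1) = 497.8 K

497.8 K


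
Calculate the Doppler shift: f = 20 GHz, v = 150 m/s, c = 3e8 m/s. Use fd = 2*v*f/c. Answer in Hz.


fd = 2 * 150 * 20000000000.0 / 3e8 = 20000.0 Hz

20000.0 Hz


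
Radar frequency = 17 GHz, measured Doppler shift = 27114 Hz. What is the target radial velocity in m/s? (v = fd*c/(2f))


v = 27114 * 3e8 / (2 * 17000000000.0) = 239.2 m/s

239.2 m/s


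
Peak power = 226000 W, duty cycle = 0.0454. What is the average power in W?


P_avg = 226000 * 0.0454 = 10260.4 W

10260.4 W


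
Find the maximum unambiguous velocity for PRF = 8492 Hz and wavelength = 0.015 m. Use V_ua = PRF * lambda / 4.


V_ua = 8492 * 0.015 / 4 = 31.8 m/s

31.8 m/s


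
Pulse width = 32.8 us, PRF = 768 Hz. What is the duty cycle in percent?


DC = 32.8e-6 * 768 * 100 = 2.52%

2.52%


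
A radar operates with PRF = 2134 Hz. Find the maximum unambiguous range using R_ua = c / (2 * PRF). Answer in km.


R_ua = 3e8 / (2 * 2134) = 70290.5 m = 70.3 km

70.3 km


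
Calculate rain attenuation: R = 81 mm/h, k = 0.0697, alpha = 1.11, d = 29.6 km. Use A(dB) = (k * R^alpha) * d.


gamma = 0.0697 * 81^1.11 = 9.154848 dB/km
A = 9.154848 * 29.6 = 270.98 dB

270.98 dB


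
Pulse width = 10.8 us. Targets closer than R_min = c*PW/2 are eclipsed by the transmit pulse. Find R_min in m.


R_min = 3e8 * 10.8e-6 / 2 = 1620.0 m

1620.0 m


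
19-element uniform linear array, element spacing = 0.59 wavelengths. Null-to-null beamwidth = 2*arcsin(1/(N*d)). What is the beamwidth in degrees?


1/(N*d) = 1/(19*0.59) = 0.089206
BW = 2*arcsin(0.089206) = 10.2 degrees

10.2 degrees


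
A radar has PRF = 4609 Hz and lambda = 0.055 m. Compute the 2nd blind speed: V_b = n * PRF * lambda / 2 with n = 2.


V_blind = 2 * 4609 * 0.055 / 2 = 253.5 m/s

253.5 m/s


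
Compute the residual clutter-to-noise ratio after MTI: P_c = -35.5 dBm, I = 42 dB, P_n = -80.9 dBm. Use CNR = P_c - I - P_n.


CNR = -35.5 - 42 - (-80.9) = 3.4 dB

3.4 dB


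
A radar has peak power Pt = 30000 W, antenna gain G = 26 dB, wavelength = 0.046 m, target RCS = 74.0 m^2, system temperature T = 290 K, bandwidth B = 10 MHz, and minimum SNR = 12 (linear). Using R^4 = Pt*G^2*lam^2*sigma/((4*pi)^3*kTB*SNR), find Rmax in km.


G_lin = 10^(26/10) = 398.107171
R^4 = 30000 * 398.107171^2 * 0.046^2 * 74.0 / ((4*pi)^3 * 1.38e-23 * 290 * 10000000.0 * 12)
R^4 = 7.81233e17 m^4
R_max = (7.81233e17)^(1/4) = 29730.0 m = 29.7 km

29.7 km


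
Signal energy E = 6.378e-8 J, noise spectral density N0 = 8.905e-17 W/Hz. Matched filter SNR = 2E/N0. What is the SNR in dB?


SNR_lin = 2 * 6.378e-8 / 8.905e-17 = 1.432e9
SNR_dB = 10*log10(1.432e9) = 91.6 dB

91.6 dB


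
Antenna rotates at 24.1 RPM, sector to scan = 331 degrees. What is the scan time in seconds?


t = 331 / (24.1 * 360) * 60 = 2.29 s

2.29 s


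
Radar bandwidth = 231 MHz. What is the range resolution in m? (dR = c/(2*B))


dR = 3e8 / (2 * 231000000.0) = 0.65 m

0.65 m


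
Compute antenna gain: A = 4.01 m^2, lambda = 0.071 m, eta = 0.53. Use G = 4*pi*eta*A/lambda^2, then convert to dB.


G_linear = 4*pi*0.53*4.01/0.071^2 = 5298.02
G_dB = 10*log10(5298.02) = 37.2 dB

37.2 dB


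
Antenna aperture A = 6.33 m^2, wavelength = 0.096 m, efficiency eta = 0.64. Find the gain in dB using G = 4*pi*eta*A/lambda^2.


G_linear = 4*pi*0.64*6.33/0.096^2 = 5523.97
G_dB = 10*log10(5523.97) = 37.4 dB

37.4 dB


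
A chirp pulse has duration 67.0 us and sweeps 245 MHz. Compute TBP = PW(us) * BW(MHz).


TBP = 67.0 * 245 = 16415.0

16415.0


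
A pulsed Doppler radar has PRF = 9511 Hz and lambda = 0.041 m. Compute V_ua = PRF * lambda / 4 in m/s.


V_ua = 9511 * 0.041 / 4 = 97.5 m/s

97.5 m/s


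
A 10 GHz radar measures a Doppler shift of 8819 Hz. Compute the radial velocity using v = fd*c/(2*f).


v = 8819 * 3e8 / (2 * 10000000000.0) = 132.3 m/s

132.3 m/s


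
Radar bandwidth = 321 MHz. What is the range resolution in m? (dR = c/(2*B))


dR = 3e8 / (2 * 321000000.0) = 0.47 m

0.47 m


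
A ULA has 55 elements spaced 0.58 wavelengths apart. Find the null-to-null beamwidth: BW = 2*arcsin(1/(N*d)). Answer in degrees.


1/(N*d) = 1/(55*0.58) = 0.031348
BW = 2*arcsin(0.031348) = 3.6 degrees

3.6 degrees


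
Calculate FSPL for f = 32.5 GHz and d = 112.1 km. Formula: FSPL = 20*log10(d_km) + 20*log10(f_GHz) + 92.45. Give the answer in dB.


20*log10(112.1) = 40.99
20*log10(32.5) = 30.24
FSPL = 163.7 dB

163.7 dB


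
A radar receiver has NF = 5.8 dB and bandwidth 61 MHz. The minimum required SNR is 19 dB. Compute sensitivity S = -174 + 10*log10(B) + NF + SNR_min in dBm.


10*log10(61000000.0) = 77.85
S = -174 + 77.85 + 5.8 + 19 = -71.3 dBm

-71.3 dBm


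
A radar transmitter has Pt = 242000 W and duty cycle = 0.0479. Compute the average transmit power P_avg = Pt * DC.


P_avg = 242000 * 0.0479 = 11591.8 W

11591.8 W


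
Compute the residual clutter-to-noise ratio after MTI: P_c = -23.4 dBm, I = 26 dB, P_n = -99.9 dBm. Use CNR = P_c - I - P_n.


CNR = -23.4 - 26 - (-99.9) = 50.5 dB

50.5 dB


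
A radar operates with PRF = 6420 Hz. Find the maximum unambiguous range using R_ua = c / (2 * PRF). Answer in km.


R_ua = 3e8 / (2 * 6420) = 23364.5 m = 23.4 km

23.4 km


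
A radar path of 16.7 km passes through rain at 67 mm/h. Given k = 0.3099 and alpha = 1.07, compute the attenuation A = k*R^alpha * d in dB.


gamma = 0.3099 * 67^1.07 = 27.869015 dB/km
A = 27.869015 * 16.7 = 465.41 dB

465.41 dB


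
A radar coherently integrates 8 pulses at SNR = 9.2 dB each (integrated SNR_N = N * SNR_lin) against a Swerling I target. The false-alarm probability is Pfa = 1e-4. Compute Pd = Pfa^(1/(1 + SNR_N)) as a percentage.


SNR_lin = 10^(9.2/10) = 8.31764
SNR_N = 8 * 8.31764 = 66.54112
1/(1 + SNR_N) = 1/67.54112 = 0.0148058
Pd = (1e-4)^0.0148058 = 0.87252
Pd = 87.3%

87.3%


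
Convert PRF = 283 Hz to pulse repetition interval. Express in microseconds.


PRI = 1/283 = 0.0035335689 s = 3533.6 us

3533.6 us


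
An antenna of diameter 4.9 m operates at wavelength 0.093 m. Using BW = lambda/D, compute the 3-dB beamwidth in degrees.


BW_rad = 0.093 / 4.9 = 0.01898
BW_deg = 1.09 degrees

1.09 degrees


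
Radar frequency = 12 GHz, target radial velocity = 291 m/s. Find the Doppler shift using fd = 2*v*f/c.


fd = 2 * 291 * 12000000000.0 / 3e8 = 23280.0 Hz

23280.0 Hz


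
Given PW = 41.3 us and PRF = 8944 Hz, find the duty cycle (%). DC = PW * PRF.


DC = 41.3e-6 * 8944 * 100 = 36.94%

36.94%


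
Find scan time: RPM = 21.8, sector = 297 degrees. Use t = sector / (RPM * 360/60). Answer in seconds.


t = 297 / (21.8 * 360) * 60 = 2.27 s

2.27 s


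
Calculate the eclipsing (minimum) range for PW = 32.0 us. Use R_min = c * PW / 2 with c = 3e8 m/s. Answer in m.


R_min = 3e8 * 32.0e-6 / 2 = 4800.0 m

4800.0 m


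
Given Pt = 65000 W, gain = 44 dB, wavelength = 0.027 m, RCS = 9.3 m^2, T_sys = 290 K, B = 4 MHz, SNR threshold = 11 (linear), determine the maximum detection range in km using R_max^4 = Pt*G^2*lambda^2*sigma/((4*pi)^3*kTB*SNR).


G_lin = 10^(44/10) = 25118.864315
R^4 = 65000 * 25118.864315^2 * 0.027^2 * 9.3 / ((4*pi)^3 * 1.38e-23 * 290 * 4000000.0 * 11)
R^4 = 7.95728e20 m^4
R_max = (7.95728e20)^(1/4) = 167954.3 m = 168.0 km

168.0 km


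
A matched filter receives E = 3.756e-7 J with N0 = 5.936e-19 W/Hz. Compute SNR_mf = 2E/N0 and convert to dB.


SNR_lin = 2 * 3.756e-7 / 5.936e-19 = 1.265e12
SNR_dB = 10*log10(1.265e12) = 121.0 dB

121.0 dB


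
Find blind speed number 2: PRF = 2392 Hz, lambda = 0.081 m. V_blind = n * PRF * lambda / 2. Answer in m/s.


V_blind = 2 * 2392 * 0.081 / 2 = 193.8 m/s

193.8 m/s


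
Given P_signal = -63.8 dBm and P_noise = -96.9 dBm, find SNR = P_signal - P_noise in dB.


SNR = -63.8 - (-96.9) = 33.1 dB

33.1 dB


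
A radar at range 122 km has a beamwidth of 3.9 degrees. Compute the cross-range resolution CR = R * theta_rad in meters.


BW_rad = 0.068067841
CR = 122000 * 0.068067841 = 8304.3 m

8304.3 m


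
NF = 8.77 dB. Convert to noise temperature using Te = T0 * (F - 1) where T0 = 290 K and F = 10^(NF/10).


NF_lin = 10^(8.77/10) = 7.533556
Te = 290 * (7.533556 - 1) = 1894.7 K

1894.7 K


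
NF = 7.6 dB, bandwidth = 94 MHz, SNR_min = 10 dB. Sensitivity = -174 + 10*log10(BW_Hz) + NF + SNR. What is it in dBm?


10*log10(94000000.0) = 79.73
S = -174 + 79.73 + 7.6 + 10 = -76.7 dBm

-76.7 dBm


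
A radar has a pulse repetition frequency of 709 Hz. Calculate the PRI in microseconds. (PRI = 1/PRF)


PRI = 1/709 = 0.0014104372 s = 1410.4 us

1410.4 us


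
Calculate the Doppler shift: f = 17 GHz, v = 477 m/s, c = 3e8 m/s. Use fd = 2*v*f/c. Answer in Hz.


fd = 2 * 477 * 17000000000.0 / 3e8 = 54060.0 Hz

54060.0 Hz


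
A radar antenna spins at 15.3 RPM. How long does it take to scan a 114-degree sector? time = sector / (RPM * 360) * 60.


t = 114 / (15.3 * 360) * 60 = 1.24 s

1.24 s


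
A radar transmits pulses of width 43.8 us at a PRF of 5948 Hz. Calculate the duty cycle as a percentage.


DC = 43.8e-6 * 5948 * 100 = 26.05%

26.05%


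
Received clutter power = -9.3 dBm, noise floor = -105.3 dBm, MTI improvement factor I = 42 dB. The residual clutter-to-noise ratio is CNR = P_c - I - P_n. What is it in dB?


CNR = -9.3 - 42 - (-105.3) = 54.0 dB

54.0 dB


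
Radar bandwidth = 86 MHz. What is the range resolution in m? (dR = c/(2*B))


dR = 3e8 / (2 * 86000000.0) = 1.74 m

1.74 m


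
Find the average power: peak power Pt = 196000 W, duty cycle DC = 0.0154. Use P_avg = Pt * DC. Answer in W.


P_avg = 196000 * 0.0154 = 3018.4 W

3018.4 W


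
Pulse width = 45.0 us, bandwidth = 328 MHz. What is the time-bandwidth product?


TBP = 45.0 * 328 = 14760.0

14760.0


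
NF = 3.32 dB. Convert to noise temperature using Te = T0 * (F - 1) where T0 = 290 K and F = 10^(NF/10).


NF_lin = 10^(3.32/10) = 2.14783
Te = 290 * (2.14783 - 1) = 332.9 K

332.9 K


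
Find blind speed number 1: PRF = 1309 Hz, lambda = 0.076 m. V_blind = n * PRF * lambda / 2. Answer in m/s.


V_blind = 1 * 1309 * 0.076 / 2 = 49.7 m/s

49.7 m/s


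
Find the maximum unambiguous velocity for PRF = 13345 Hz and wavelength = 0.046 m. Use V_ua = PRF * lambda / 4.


V_ua = 13345 * 0.046 / 4 = 153.5 m/s

153.5 m/s


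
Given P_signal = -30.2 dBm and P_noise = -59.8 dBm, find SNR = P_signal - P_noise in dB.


SNR = -30.2 - (-59.8) = 29.6 dB

29.6 dB


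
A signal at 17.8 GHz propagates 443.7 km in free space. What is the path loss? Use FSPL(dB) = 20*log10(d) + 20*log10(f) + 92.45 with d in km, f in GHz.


20*log10(443.7) = 52.94
20*log10(17.8) = 25.01
FSPL = 170.4 dB

170.4 dB


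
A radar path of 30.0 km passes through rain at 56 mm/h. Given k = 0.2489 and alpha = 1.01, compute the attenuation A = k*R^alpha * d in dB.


gamma = 0.2489 * 56^1.01 = 14.510915 dB/km
A = 14.510915 * 30.0 = 435.33 dB

435.33 dB


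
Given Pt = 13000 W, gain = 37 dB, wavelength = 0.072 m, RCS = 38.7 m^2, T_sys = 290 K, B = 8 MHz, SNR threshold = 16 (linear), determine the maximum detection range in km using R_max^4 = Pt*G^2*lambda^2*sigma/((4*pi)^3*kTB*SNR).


G_lin = 10^(37/10) = 5011.872336
R^4 = 13000 * 5011.872336^2 * 0.072^2 * 38.7 / ((4*pi)^3 * 1.38e-23 * 290 * 8000000.0 * 16)
R^4 = 6.4447e19 m^4
R_max = (6.4447e19)^(1/4) = 89598.5 m = 89.6 km

89.6 km


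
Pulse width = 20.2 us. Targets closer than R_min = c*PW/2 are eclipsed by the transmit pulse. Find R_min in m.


R_min = 3e8 * 20.2e-6 / 2 = 3030.0 m

3030.0 m


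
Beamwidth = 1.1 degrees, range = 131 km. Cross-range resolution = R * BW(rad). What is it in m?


BW_rad = 0.019198622
CR = 131000 * 0.019198622 = 2515.0 m

2515.0 m


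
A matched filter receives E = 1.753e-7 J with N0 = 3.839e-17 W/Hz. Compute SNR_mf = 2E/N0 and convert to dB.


SNR_lin = 2 * 1.753e-7 / 3.839e-17 = 9.133e9
SNR_dB = 10*log10(9.133e9) = 99.6 dB

99.6 dB


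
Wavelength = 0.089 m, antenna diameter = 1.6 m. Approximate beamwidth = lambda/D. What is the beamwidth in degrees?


BW_rad = 0.089 / 1.6 = 0.055625
BW_deg = 3.19 degrees

3.19 degrees


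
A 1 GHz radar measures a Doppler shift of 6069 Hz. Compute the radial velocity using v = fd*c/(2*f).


v = 6069 * 3e8 / (2 * 1000000000.0) = 910.4 m/s

910.4 m/s


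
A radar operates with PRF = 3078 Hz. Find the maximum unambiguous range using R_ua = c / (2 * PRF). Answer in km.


R_ua = 3e8 / (2 * 3078) = 48732.9 m = 48.7 km

48.7 km


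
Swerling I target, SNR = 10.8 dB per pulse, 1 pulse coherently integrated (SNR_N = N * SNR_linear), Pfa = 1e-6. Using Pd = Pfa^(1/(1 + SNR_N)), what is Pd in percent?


SNR_lin = 10^(10.8/10) = 12.02264
SNR_N = 1 * 12.02264 = 12.02264
1/(1 + SNR_N) = 1/13.02264 = 0.0767893
Pd = (1e-6)^0.0767893 = 0.34615
Pd = 34.6%

34.6%


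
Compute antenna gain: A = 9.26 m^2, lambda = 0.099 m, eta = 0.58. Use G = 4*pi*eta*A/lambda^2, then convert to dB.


G_linear = 4*pi*0.58*9.26/0.099^2 = 6886.18
G_dB = 10*log10(6886.18) = 38.4 dB

38.4 dB


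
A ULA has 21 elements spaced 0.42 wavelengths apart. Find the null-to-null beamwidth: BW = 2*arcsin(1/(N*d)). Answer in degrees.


1/(N*d) = 1/(21*0.42) = 0.113379
BW = 2*arcsin(0.113379) = 13.0 degrees

13.0 degrees


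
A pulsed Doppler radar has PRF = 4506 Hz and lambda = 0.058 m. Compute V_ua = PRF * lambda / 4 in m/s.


V_ua = 4506 * 0.058 / 4 = 65.3 m/s

65.3 m/s


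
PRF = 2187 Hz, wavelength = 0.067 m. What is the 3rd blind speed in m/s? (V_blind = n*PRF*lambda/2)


V_blind = 3 * 2187 * 0.067 / 2 = 219.8 m/s

219.8 m/s


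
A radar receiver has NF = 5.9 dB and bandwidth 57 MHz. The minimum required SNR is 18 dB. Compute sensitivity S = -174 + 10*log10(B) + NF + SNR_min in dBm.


10*log10(57000000.0) = 77.56
S = -174 + 77.56 + 5.9 + 18 = -72.5 dBm

-72.5 dBm


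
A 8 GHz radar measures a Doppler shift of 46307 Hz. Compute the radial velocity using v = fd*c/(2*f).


v = 46307 * 3e8 / (2 * 8000000000.0) = 868.3 m/s

868.3 m/s


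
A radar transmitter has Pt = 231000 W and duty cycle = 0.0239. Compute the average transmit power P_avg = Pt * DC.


P_avg = 231000 * 0.0239 = 5520.9 W

5520.9 W


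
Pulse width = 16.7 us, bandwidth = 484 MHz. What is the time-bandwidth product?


TBP = 16.7 * 484 = 8082.8

8082.8


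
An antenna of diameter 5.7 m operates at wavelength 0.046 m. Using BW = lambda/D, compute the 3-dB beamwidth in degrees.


BW_rad = 0.046 / 5.7 = 0.00807
BW_deg = 0.46 degrees

0.46 degrees


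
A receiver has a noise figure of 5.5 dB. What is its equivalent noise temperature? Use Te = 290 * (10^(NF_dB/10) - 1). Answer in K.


NF_lin = 10^(5.5/10) = 3.548134
Te = 290 * (3.548134 - 1) = 739.0 K

739.0 K


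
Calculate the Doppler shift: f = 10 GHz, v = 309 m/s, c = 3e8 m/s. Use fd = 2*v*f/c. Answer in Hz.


fd = 2 * 309 * 10000000000.0 / 3e8 = 20600.0 Hz

20600.0 Hz


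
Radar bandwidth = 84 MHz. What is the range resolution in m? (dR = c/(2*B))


dR = 3e8 / (2 * 84000000.0) = 1.79 m

1.79 m


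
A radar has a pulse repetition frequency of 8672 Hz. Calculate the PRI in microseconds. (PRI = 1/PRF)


PRI = 1/8672 = 0.0001153137 s = 115.3 us

115.3 us


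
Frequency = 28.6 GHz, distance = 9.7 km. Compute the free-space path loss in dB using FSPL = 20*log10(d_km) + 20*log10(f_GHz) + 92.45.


20*log10(9.7) = 19.74
20*log10(28.6) = 29.13
FSPL = 141.3 dB

141.3 dB


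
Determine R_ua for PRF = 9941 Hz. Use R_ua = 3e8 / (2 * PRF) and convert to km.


R_ua = 3e8 / (2 * 9941) = 15089.0 m = 15.1 km

15.1 km


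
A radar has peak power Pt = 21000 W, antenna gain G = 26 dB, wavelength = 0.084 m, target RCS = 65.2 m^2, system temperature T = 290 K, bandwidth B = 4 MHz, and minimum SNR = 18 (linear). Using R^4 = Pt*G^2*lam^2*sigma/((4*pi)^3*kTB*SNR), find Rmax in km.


G_lin = 10^(26/10) = 398.107171
R^4 = 21000 * 398.107171^2 * 0.084^2 * 65.2 / ((4*pi)^3 * 1.38e-23 * 290 * 4000000.0 * 18)
R^4 = 2.67785e18 m^4
R_max = (2.67785e18)^(1/4) = 40452.6 m = 40.5 km

40.5 km


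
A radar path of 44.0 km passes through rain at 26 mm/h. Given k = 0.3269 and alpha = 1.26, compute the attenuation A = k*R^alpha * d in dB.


gamma = 0.3269 * 26^1.26 = 19.828111 dB/km
A = 19.828111 * 44.0 = 872.44 dB

872.44 dB


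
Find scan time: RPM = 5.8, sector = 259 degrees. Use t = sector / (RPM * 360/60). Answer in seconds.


t = 259 / (5.8 * 360) * 60 = 7.44 s

7.44 s


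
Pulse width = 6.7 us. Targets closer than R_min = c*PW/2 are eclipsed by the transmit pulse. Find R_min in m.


R_min = 3e8 * 6.7e-6 / 2 = 1005.0 m

1005.0 m


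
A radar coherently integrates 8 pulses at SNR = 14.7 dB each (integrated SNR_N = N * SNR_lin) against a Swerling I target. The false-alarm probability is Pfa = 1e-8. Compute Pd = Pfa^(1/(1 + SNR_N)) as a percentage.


SNR_lin = 10^(14.7/10) = 29.51209
SNR_N = 8 * 29.51209 = 236.09672
1/(1 + SNR_N) = 1/237.09672 = 0.0042177
Pd = (1e-8)^0.0042177 = 0.92525
Pd = 92.5%

92.5%


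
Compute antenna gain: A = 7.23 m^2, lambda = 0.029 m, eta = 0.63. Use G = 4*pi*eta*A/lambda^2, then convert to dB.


G_linear = 4*pi*0.63*7.23/0.029^2 = 68060.12
G_dB = 10*log10(68060.12) = 48.3 dB

48.3 dB


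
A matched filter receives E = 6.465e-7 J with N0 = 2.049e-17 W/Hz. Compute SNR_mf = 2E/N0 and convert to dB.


SNR_lin = 2 * 6.465e-7 / 2.049e-17 = 6.31e10
SNR_dB = 10*log10(6.31e10) = 108.0 dB

108.0 dB


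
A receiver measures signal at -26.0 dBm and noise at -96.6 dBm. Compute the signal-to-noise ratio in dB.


SNR = -26.0 - (-96.6) = 70.6 dB

70.6 dB


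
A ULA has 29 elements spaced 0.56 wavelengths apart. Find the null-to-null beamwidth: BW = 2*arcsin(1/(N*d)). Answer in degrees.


1/(N*d) = 1/(29*0.56) = 0.061576
BW = 2*arcsin(0.061576) = 7.1 degrees

7.1 degrees


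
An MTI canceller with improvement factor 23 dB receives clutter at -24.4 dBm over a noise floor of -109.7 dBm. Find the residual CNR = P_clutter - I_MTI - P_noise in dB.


CNR = -24.4 - 23 - (-109.7) = 62.3 dB

62.3 dB


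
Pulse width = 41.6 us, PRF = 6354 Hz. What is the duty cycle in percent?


DC = 41.6e-6 * 6354 * 100 = 26.43%

26.43%


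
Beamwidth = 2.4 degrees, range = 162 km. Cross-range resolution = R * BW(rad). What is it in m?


BW_rad = 0.041887902
CR = 162000 * 0.041887902 = 6785.8 m

6785.8 m


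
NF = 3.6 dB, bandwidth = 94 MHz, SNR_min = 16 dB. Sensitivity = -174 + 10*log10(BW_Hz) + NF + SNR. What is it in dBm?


10*log10(94000000.0) = 79.73
S = -174 + 79.73 + 3.6 + 16 = -74.7 dBm

-74.7 dBm


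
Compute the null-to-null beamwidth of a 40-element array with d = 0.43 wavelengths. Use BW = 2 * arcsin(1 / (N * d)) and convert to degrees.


1/(N*d) = 1/(40*0.43) = 0.05814
BW = 2*arcsin(0.05814) = 6.7 degrees

6.7 degrees


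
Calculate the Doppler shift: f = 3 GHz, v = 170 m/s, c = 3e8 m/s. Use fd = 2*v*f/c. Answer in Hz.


fd = 2 * 170 * 3000000000.0 / 3e8 = 3400.0 Hz

3400.0 Hz


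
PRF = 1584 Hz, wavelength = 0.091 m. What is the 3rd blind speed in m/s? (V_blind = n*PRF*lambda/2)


V_blind = 3 * 1584 * 0.091 / 2 = 216.2 m/s

216.2 m/s
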